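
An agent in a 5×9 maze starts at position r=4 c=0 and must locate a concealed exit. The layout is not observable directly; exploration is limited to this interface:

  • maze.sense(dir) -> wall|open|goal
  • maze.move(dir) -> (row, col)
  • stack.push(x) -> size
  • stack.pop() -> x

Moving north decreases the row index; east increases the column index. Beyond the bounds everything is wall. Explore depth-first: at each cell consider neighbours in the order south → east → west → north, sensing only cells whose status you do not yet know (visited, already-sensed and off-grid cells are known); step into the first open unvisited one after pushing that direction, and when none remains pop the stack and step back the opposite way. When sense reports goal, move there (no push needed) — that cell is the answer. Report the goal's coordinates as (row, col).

Step: maze.sense[dir='east']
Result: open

Step: stack.push[x='east']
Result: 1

Step: maze.move[dir='east']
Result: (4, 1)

Step: maze.sense[dir='east']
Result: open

Step: stack.push[x='east']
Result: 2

Step: maze.move[dir='east']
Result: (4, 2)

Step: maze.sense[dir='east']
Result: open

Step: stack.push[x='east']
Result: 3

Step: maze.move[dir='east']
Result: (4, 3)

Step: maze.sense[dir='east']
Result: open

Step: stack.push[x='east']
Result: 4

Step: maze.move[dir='east']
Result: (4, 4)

Step: maze.sense[dir='east']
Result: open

Step: stack.push[x='east']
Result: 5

Step: maze.move[dir='east']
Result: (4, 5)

Step: maze.sense[dir='east']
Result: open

Step: stack.push[x='east']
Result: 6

Step: maze.move[dir='east']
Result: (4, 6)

Step: maze.sense[dir='east']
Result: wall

Step: maze.sense[dir='north']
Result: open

Step: stack.push[x='north']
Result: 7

Step: maze.move[dir='north']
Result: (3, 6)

Step: maze.sense[dir='east']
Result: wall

Step: maze.sense[dir='west']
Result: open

Step: stack.push[x='west']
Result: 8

Step: maze.move[dir='west']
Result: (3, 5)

Step: maze.sense[dir='west']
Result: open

Step: stack.push[x='west']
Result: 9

Step: maze.move[dir='west']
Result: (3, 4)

Step: maze.sense[dir='west']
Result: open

Step: stack.push[x='west']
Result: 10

Step: maze.move[dir='west']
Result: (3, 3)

Step: maze.sense[dir='west']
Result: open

Step: stack.push[x='west']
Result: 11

Step: maze.move[dir='west']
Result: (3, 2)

Step: maze.sense[dir='west']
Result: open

Step: stack.push[x='west']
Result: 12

Step: maze.move[dir='west']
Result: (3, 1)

Step: maze.sense[dir='west']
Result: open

Step: stack.push[x='west']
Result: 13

Step: maze.move[dir='west']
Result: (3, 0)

Step: maze.sense[dir='north']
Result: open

Step: stack.push[x='north']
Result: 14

Step: maze.move[dir='north']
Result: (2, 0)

Step: maze.sense[dir='east']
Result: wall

Step: maze.sense[dir='north']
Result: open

Step: stack.push[x='north']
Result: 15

Step: maze.move[dir='north']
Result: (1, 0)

Step: maze.sense[dir='east']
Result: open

Step: stack.push[x='east']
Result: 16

Step: maze.move[dir='east']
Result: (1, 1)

Step: maze.sense[dir='east']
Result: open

Step: stack.push[x='east']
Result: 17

Step: maze.move[dir='east']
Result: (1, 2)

Step: maze.sense[dir='south']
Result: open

Step: stack.push[x='south']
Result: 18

Step: maze.move[dir='south']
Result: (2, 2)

Step: maze.sense[dir='east']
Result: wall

Step: stack.pop[]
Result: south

Step: maze.move[dir='north']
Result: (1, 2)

Step: maze.sense[dir='east']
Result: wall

Step: maze.sense[dir='north']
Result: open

Step: stack.push[x='north']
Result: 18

Step: maze.move[dir='north']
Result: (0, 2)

Step: maze.sense[dir='east']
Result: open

Step: stack.push[x='east']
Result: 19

Step: maze.move[dir='east']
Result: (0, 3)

Step: maze.sense[dir='east']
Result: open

Step: stack.push[x='east']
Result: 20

Step: maze.move[dir='east']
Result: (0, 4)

Step: maze.sense[dir='south']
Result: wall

Step: maze.sense[dir='east']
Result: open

Step: stack.push[x='east']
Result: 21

Step: maze.move[dir='east']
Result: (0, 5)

Step: maze.sense[dir='south']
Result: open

Step: stack.push[x='south']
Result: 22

Step: maze.move[dir='south']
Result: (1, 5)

Step: maze.sense[dir='south']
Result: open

Step: stack.push[x='south']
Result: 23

Step: maze.move[dir='south']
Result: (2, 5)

Step: maze.sense[dir='east']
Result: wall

Step: maze.sense[dir='west']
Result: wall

Step: stack.pop[]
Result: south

Step: maze.move[dir='north']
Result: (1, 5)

Step: maze.sense[dir='east']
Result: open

Step: stack.push[x='east']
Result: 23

Step: maze.move[dir='east']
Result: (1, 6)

Step: maze.sense[dir='east']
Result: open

Step: stack.push[x='east']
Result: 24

Step: maze.move[dir='east']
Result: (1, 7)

Step: maze.sense[dir='south']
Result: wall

Step: maze.sense[dir='east']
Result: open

Step: stack.push[x='east']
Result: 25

Step: maze.move[dir='east']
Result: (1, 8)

Step: maze.sense[dir='south']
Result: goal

Step: maze.move[dir='south']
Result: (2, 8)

Answer: (2, 8)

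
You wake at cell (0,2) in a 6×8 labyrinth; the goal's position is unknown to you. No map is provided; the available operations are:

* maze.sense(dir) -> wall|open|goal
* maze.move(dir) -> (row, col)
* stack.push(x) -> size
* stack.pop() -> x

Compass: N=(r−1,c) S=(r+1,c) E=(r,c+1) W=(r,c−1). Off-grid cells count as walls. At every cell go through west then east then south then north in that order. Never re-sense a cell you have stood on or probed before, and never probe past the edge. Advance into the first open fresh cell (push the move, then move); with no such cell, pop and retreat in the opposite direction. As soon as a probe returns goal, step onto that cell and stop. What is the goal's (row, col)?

-> maze.sense(dir: west)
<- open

-> stack.push(x: west)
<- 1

-> maze.move(dir: west)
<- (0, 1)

-> maze.sense(dir: west)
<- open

-> stack.push(x: west)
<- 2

-> maze.move(dir: west)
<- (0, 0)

-> maze.sense(dir: south)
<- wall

-> stack.pop()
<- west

-> maze.move(dir: east)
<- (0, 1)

-> maze.sense(dir: south)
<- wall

-> stack.pop()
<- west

-> maze.move(dir: east)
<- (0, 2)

-> maze.sense(dir: east)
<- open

-> stack.push(x: east)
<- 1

-> maze.move(dir: east)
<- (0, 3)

-> maze.sense(dir: east)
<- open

-> stack.push(x: east)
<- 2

-> maze.move(dir: east)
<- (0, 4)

-> maze.sense(dir: east)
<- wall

-> maze.sense(dir: south)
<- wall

-> stack.pop()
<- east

-> maze.move(dir: west)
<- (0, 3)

-> maze.sense(dir: south)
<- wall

-> stack.pop()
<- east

-> maze.move(dir: west)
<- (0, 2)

-> maze.sense(dir: south)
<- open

-> stack.push(x: south)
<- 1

-> maze.move(dir: south)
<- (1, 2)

-> maze.sense(dir: south)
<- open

-> stack.push(x: south)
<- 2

-> maze.move(dir: south)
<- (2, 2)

-> maze.sense(dir: west)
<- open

-> stack.push(x: west)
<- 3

-> maze.move(dir: west)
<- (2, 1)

-> maze.sense(dir: west)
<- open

-> stack.push(x: west)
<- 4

-> maze.move(dir: west)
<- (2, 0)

-> maze.sense(dir: south)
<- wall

-> stack.pop()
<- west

-> maze.move(dir: east)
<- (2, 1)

-> maze.sense(dir: south)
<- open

-> stack.push(x: south)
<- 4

-> maze.move(dir: south)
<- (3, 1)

-> maze.sense(dir: east)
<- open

-> stack.push(x: east)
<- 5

-> maze.move(dir: east)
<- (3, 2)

-> maze.sense(dir: east)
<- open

-> stack.push(x: east)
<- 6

-> maze.move(dir: east)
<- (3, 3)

-> maze.sense(dir: east)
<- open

-> stack.push(x: east)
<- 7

-> maze.move(dir: east)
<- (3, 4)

-> maze.sense(dir: east)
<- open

-> stack.push(x: east)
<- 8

-> maze.move(dir: east)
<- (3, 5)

-> maze.sense(dir: east)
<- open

-> stack.push(x: east)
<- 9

-> maze.move(dir: east)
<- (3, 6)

-> maze.sense(dir: east)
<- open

-> stack.push(x: east)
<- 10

-> maze.move(dir: east)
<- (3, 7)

-> maze.sense(dir: south)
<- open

-> stack.push(x: south)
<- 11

-> maze.move(dir: south)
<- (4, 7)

-> maze.sense(dir: west)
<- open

-> stack.push(x: west)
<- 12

-> maze.move(dir: west)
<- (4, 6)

-> maze.sense(dir: west)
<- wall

-> maze.sense(dir: south)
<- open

-> stack.push(x: south)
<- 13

-> maze.move(dir: south)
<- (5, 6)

-> maze.sense(dir: west)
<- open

-> stack.push(x: west)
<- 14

-> maze.move(dir: west)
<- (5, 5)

-> maze.sense(dir: west)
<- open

-> stack.push(x: west)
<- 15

-> maze.move(dir: west)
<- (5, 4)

-> maze.sense(dir: west)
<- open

-> stack.push(x: west)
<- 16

-> maze.move(dir: west)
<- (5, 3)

-> maze.sense(dir: west)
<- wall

-> maze.sense(dir: north)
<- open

-> stack.push(x: north)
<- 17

-> maze.move(dir: north)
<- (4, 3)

-> maze.sense(dir: west)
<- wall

-> maze.sense(dir: east)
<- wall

-> stack.pop()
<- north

-> maze.move(dir: south)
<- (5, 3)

-> stack.pop()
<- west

-> maze.move(dir: east)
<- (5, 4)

-> stack.pop()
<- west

-> maze.move(dir: east)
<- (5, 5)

-> stack.pop()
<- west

-> maze.move(dir: east)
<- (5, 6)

-> maze.sense(dir: east)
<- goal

-> maze.move(dir: east)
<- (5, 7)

Answer: (5, 7)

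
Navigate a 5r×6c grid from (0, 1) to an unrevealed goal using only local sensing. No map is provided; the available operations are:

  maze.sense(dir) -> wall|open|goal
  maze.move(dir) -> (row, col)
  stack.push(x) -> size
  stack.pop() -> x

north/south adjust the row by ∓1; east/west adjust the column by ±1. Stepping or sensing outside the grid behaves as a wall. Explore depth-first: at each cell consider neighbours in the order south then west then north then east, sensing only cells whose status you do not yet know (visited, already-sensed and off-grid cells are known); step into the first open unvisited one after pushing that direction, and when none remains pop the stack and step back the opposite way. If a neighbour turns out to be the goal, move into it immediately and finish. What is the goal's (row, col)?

>> maze.sense(dir→south)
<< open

>> stack.push(x→south)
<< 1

>> maze.move(dir→south)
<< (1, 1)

>> maze.sense(dir→south)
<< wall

>> maze.sense(dir→west)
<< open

>> stack.push(x→west)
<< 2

>> maze.move(dir→west)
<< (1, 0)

>> maze.sense(dir→south)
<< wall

>> maze.sense(dir→north)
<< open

>> stack.push(x→north)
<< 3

>> maze.move(dir→north)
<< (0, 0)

>> stack.pop()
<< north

>> maze.move(dir→south)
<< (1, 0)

>> stack.pop()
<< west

>> maze.move(dir→east)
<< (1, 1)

>> maze.sense(dir→east)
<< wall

>> stack.pop()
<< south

>> maze.move(dir→north)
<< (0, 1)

>> maze.sense(dir→east)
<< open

>> stack.push(x→east)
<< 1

>> maze.move(dir→east)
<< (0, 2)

>> maze.sense(dir→east)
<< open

>> stack.push(x→east)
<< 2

>> maze.move(dir→east)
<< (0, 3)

>> maze.sense(dir→south)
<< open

>> stack.push(x→south)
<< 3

>> maze.move(dir→south)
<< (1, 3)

>> maze.sense(dir→south)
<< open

>> stack.push(x→south)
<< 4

>> maze.move(dir→south)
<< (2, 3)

>> maze.sense(dir→south)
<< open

>> stack.push(x→south)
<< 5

>> maze.move(dir→south)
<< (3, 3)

>> maze.sense(dir→south)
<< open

>> stack.push(x→south)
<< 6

>> maze.move(dir→south)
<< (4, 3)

>> maze.sense(dir→west)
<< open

>> stack.push(x→west)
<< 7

>> maze.move(dir→west)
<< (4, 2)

>> maze.sense(dir→west)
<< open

>> stack.push(x→west)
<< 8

>> maze.move(dir→west)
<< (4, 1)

>> maze.sense(dir→west)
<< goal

>> maze.move(dir→west)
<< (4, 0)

Answer: (4, 0)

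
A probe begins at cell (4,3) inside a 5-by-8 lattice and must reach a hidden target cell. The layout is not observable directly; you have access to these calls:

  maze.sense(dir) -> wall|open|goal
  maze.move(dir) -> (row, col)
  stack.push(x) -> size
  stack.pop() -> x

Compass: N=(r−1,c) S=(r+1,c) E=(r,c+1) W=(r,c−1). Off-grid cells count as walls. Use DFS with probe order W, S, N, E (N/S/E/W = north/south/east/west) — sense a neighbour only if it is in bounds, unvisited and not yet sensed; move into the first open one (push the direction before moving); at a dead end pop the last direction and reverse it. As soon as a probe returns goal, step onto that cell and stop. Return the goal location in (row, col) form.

>> maze.sense(west)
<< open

>> stack.push(west)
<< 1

>> maze.move(west)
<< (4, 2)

>> maze.sense(west)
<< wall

>> maze.sense(north)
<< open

>> stack.push(north)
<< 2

>> maze.move(north)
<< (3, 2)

>> maze.sense(west)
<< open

>> stack.push(west)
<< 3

>> maze.move(west)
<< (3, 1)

>> maze.sense(west)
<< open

>> stack.push(west)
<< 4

>> maze.move(west)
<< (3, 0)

>> maze.sense(south)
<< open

>> stack.push(south)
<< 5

>> maze.move(south)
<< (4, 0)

>> stack.pop()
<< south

>> maze.move(north)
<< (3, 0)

>> maze.sense(north)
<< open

>> stack.push(north)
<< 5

>> maze.move(north)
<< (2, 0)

>> maze.sense(north)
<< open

>> stack.push(north)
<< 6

>> maze.move(north)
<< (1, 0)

>> maze.sense(north)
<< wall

>> maze.sense(east)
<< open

>> stack.push(east)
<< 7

>> maze.move(east)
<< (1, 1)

>> maze.sense(south)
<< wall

>> maze.sense(north)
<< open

>> stack.push(north)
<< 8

>> maze.move(north)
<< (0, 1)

>> maze.sense(east)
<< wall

>> stack.pop()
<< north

>> maze.move(south)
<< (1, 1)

>> maze.sense(east)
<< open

>> stack.push(east)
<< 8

>> maze.move(east)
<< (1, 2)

>> maze.sense(south)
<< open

>> stack.push(south)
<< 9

>> maze.move(south)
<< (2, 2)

>> maze.sense(east)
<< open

>> stack.push(east)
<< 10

>> maze.move(east)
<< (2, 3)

>> maze.sense(south)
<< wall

>> maze.sense(north)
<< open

>> stack.push(north)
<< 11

>> maze.move(north)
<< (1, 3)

>> maze.sense(north)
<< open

>> stack.push(north)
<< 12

>> maze.move(north)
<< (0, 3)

>> maze.sense(east)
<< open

>> stack.push(east)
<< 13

>> maze.move(east)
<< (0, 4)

>> maze.sense(south)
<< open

>> stack.push(south)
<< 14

>> maze.move(south)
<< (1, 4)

>> maze.sense(south)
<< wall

>> maze.sense(east)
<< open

>> stack.push(east)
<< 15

>> maze.move(east)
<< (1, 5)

>> maze.sense(south)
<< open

>> stack.push(south)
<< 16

>> maze.move(south)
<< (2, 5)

>> maze.sense(south)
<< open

>> stack.push(south)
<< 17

>> maze.move(south)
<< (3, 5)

>> maze.sense(west)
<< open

>> stack.push(west)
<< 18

>> maze.move(west)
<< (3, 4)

>> maze.sense(south)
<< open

>> stack.push(south)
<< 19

>> maze.move(south)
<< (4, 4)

>> maze.sense(east)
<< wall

>> stack.pop()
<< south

>> maze.move(north)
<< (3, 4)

>> stack.pop()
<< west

>> maze.move(east)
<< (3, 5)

>> maze.sense(east)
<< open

>> stack.push(east)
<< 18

>> maze.move(east)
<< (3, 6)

>> maze.sense(south)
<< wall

>> maze.sense(north)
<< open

>> stack.push(north)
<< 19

>> maze.move(north)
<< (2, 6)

>> maze.sense(north)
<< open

>> stack.push(north)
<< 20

>> maze.move(north)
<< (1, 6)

>> maze.sense(north)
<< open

>> stack.push(north)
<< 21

>> maze.move(north)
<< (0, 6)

>> maze.sense(west)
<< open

>> stack.push(west)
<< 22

>> maze.move(west)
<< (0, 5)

>> stack.pop()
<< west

>> maze.move(east)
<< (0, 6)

>> maze.sense(east)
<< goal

>> maze.move(east)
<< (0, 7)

Answer: (0, 7)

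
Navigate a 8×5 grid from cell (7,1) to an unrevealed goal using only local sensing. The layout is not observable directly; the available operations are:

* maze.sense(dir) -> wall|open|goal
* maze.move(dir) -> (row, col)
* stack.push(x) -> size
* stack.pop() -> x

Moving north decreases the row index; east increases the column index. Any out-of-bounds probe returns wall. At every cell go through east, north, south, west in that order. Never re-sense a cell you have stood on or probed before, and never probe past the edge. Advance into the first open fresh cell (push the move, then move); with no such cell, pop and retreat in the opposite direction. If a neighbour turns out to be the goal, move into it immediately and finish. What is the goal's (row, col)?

Calling sense passing dir='east', which returns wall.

I call sense passing dir='north', yielding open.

Invoking push passing x='north', : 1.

I try move passing dir='north', : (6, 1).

I run sense passing dir='east', and get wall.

I call sense passing dir='north', and observe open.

Then push passing x='north', giving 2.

Invoking move passing dir='north', — result: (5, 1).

I invoke sense passing dir='east', — result: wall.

I call sense passing dir='north', and see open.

Invoking push passing x='north', yielding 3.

I try move passing dir='north', yielding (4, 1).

Now I run sense passing dir='east', giving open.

Using push passing x='east', and observe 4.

Next I call move passing dir='east', and get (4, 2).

I invoke sense passing dir='east', : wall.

I run sense passing dir='north', and see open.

Then push passing x='north', which returns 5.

Next I call move passing dir='north', giving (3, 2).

Invoking sense passing dir='east', : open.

Next I call push passing x='east', yielding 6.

I call move passing dir='east', — result: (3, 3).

I try sense passing dir='east', which returns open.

Calling push passing x='east', and get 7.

Then move passing dir='east', giving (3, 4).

Then sense passing dir='north', and get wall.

Now I run sense passing dir='south', : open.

Then push passing x='south', — result: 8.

Using move passing dir='south', — result: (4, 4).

Now I run sense passing dir='south', and observe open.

Using push passing x='south', giving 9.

I call move passing dir='south', — result: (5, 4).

Using sense passing dir='south', — result: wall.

Then sense passing dir='west', — result: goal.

I use move passing dir='west', giving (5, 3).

Answer: (5, 3)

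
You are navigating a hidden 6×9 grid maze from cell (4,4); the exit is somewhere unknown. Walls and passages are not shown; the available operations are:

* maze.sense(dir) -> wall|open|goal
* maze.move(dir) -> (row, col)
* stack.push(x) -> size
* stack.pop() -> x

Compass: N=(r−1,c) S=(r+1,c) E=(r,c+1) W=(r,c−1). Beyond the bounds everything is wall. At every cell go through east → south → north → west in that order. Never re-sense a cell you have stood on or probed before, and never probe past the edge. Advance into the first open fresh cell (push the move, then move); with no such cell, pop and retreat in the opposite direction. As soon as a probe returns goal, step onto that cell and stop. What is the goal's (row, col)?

-- 1. maze.sense(east) == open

-- 2. stack.push(east) == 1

-- 3. maze.move(east) == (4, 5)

-- 4. maze.sense(east) == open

-- 5. stack.push(east) == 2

-- 6. maze.move(east) == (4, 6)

-- 7. maze.sense(east) == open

-- 8. stack.push(east) == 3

-- 9. maze.move(east) == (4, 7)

-- 10. maze.sense(east) == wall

-- 11. maze.sense(south) == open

-- 12. stack.push(south) == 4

-- 13. maze.move(south) == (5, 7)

-- 14. maze.sense(east) == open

-- 15. stack.push(east) == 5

-- 16. maze.move(east) == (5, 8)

-- 17. stack.pop() == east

-- 18. maze.move(west) == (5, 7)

-- 19. maze.sense(west) == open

-- 20. stack.push(west) == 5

-- 21. maze.move(west) == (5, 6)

-- 22. maze.sense(west) == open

-- 23. stack.push(west) == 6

-- 24. maze.move(west) == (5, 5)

-- 25. maze.sense(west) == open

-- 26. stack.push(west) == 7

-- 27. maze.move(west) == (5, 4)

-- 28. maze.sense(west) == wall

-- 29. stack.pop() == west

-- 30. maze.move(east) == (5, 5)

-- 31. stack.pop() == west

-- 32. maze.move(east) == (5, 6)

-- 33. stack.pop() == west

-- 34. maze.move(east) == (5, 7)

-- 35. stack.pop() == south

-- 36. maze.move(north) == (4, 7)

-- 37. maze.sense(north) == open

-- 38. stack.push(north) == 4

-- 39. maze.move(north) == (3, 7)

-- 40. maze.sense(east) == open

-- 41. stack.push(east) == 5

-- 42. maze.move(east) == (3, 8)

-- 43. maze.sense(north) == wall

-- 44. stack.pop() == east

-- 45. maze.move(west) == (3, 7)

-- 46. maze.sense(north) == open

-- 47. stack.push(north) == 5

-- 48. maze.move(north) == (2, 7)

-- 49. maze.sense(north) == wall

-- 50. maze.sense(west) == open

-- 51. stack.push(west) == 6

-- 52. maze.move(west) == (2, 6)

-- 53. maze.sense(south) == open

-- 54. stack.push(south) == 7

-- 55. maze.move(south) == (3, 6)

-- 56. maze.sense(west) == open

-- 57. stack.push(west) == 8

-- 58. maze.move(west) == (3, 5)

-- 59. maze.sense(north) == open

-- 60. stack.push(north) == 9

-- 61. maze.move(north) == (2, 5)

-- 62. maze.sense(north) == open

-- 63. stack.push(north) == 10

-- 64. maze.move(north) == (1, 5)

-- 65. maze.sense(east) == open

-- 66. stack.push(east) == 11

-- 67. maze.move(east) == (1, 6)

-- 68. maze.sense(north) == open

-- 69. stack.push(north) == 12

-- 70. maze.move(north) == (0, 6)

-- 71. maze.sense(east) == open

-- 72. stack.push(east) == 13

-- 73. maze.move(east) == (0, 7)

-- 74. maze.sense(east) == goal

-- 75. maze.move(east) == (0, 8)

Answer: (0, 8)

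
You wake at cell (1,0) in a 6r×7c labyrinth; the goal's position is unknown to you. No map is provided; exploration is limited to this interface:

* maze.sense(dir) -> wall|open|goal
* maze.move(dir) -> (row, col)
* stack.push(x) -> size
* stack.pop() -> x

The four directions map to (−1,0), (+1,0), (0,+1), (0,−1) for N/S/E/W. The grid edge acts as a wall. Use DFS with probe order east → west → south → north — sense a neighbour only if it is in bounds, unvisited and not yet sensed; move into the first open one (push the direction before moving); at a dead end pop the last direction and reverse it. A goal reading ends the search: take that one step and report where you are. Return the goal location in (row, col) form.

> maze.sense dir=east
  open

> stack.push x=east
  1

> maze.move dir=east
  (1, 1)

> maze.sense dir=east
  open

> stack.push x=east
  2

> maze.move dir=east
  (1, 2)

> maze.sense dir=east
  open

> stack.push x=east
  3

> maze.move dir=east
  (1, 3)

> maze.sense dir=east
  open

> stack.push x=east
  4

> maze.move dir=east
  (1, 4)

> maze.sense dir=east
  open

> stack.push x=east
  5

> maze.move dir=east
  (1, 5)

> maze.sense dir=east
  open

> stack.push x=east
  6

> maze.move dir=east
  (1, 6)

> maze.sense dir=south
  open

> stack.push x=south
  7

> maze.move dir=south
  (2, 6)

> maze.sense dir=west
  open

> stack.push x=west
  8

> maze.move dir=west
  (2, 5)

> maze.sense dir=west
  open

> stack.push x=west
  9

> maze.move dir=west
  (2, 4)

> maze.sense dir=west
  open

> stack.push x=west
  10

> maze.move dir=west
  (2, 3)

> maze.sense dir=west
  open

> stack.push x=west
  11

> maze.move dir=west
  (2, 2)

> maze.sense dir=west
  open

> stack.push x=west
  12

> maze.move dir=west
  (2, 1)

> maze.sense dir=west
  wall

> maze.sense dir=south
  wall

> stack.pop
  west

> maze.move dir=east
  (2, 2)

> maze.sense dir=south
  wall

> stack.pop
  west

> maze.move dir=east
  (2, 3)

> maze.sense dir=south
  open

> stack.push x=south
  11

> maze.move dir=south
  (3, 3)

> maze.sense dir=east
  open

> stack.push x=east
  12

> maze.move dir=east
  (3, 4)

> maze.sense dir=east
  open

> stack.push x=east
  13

> maze.move dir=east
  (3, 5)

> maze.sense dir=east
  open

> stack.push x=east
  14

> maze.move dir=east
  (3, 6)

> maze.sense dir=south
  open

> stack.push x=south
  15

> maze.move dir=south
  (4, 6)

> maze.sense dir=west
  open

> stack.push x=west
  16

> maze.move dir=west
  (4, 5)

> maze.sense dir=west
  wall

> maze.sense dir=south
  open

> stack.push x=south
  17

> maze.move dir=south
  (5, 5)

> maze.sense dir=east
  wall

> maze.sense dir=west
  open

> stack.push x=west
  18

> maze.move dir=west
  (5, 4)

> maze.sense dir=west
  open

> stack.push x=west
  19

> maze.move dir=west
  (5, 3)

> maze.sense dir=west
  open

> stack.push x=west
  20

> maze.move dir=west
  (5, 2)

> maze.sense dir=west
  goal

> maze.move dir=west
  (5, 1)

Answer: (5, 1)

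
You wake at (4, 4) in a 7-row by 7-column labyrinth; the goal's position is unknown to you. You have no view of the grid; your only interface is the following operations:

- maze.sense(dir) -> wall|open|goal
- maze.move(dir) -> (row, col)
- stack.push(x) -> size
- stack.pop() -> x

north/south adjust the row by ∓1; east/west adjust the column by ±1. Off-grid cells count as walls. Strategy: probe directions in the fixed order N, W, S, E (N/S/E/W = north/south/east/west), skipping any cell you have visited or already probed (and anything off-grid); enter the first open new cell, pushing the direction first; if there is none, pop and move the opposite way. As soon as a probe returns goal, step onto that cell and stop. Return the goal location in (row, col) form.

;; maze.sense(north) -> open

;; stack.push(north) -> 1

;; maze.move(north) -> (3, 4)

;; maze.sense(north) -> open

;; stack.push(north) -> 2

;; maze.move(north) -> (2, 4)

;; maze.sense(north) -> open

;; stack.push(north) -> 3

;; maze.move(north) -> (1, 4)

;; maze.sense(north) -> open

;; stack.push(north) -> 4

;; maze.move(north) -> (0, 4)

;; maze.sense(west) -> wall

;; maze.sense(east) -> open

;; stack.push(east) -> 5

;; maze.move(east) -> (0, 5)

;; maze.sense(south) -> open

;; stack.push(south) -> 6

;; maze.move(south) -> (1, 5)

;; maze.sense(south) -> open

;; stack.push(south) -> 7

;; maze.move(south) -> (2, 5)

;; maze.sense(south) -> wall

;; maze.sense(east) -> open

;; stack.push(east) -> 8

;; maze.move(east) -> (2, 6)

;; maze.sense(north) -> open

;; stack.push(north) -> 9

;; maze.move(north) -> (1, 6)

;; maze.sense(north) -> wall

;; stack.pop() -> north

;; maze.move(south) -> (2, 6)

;; maze.sense(south) -> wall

;; stack.pop() -> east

;; maze.move(west) -> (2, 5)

;; stack.pop() -> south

;; maze.move(north) -> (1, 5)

;; stack.pop() -> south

;; maze.move(north) -> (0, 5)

;; stack.pop() -> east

;; maze.move(west) -> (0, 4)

;; stack.pop() -> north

;; maze.move(south) -> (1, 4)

;; maze.sense(west) -> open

;; stack.push(west) -> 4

;; maze.move(west) -> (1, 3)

;; maze.sense(west) -> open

;; stack.push(west) -> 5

;; maze.move(west) -> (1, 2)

;; maze.sense(north) -> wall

;; maze.sense(west) -> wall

;; maze.sense(south) -> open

;; stack.push(south) -> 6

;; maze.move(south) -> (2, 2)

;; maze.sense(west) -> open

;; stack.push(west) -> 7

;; maze.move(west) -> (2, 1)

;; maze.sense(west) -> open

;; stack.push(west) -> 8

;; maze.move(west) -> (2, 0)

;; maze.sense(north) -> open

;; stack.push(north) -> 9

;; maze.move(north) -> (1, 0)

;; maze.sense(north) -> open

;; stack.push(north) -> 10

;; maze.move(north) -> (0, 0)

;; maze.sense(east) -> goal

;; maze.move(east) -> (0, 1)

Answer: (0, 1)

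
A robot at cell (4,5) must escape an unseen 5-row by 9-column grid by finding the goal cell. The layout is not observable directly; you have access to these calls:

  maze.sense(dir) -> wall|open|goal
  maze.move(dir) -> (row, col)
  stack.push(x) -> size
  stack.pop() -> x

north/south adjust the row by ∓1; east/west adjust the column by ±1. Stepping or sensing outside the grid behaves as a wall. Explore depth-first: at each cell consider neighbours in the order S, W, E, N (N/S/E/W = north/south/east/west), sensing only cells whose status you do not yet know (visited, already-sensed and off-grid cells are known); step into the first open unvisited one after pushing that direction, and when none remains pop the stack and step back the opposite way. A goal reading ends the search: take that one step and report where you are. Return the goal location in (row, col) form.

$ maze.sense dir=west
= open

$ stack.push x=west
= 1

$ maze.move dir=west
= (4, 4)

$ maze.sense dir=west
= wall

$ maze.sense dir=north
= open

$ stack.push x=north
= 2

$ maze.move dir=north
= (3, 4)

$ maze.sense dir=west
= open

$ stack.push x=west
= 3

$ maze.move dir=west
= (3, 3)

$ maze.sense dir=west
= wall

$ maze.sense dir=north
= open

$ stack.push x=north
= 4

$ maze.move dir=north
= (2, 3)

$ maze.sense dir=west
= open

$ stack.push x=west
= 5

$ maze.move dir=west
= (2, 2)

$ maze.sense dir=west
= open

$ stack.push x=west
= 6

$ maze.move dir=west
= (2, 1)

$ maze.sense dir=south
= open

$ stack.push x=south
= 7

$ maze.move dir=south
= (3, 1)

$ maze.sense dir=south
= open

$ stack.push x=south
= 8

$ maze.move dir=south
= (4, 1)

$ maze.sense dir=west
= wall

$ maze.sense dir=east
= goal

$ maze.move dir=east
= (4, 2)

Answer: (4, 2)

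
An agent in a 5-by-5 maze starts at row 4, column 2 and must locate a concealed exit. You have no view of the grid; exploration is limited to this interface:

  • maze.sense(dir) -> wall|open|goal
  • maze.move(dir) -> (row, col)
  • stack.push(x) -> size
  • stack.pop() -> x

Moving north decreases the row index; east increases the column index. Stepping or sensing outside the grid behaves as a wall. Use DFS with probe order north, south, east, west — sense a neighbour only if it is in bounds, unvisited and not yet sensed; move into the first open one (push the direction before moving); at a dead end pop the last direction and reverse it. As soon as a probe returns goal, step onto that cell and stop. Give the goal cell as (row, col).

Then sense with north, : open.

Next I call push with north, giving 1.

I use move with north, and observe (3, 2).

Using sense with north, and see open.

Now I run push with north, → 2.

Calling move with north, and see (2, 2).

Invoking sense with north, and see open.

Next I call push with north, which returns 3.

I call move with north, — result: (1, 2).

I run sense with north, and get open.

I invoke push with north, and see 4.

Then move with north, and see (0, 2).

I invoke sense with east, and see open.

Then push with east, — result: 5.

I invoke move with east, which returns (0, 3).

Now I run sense with south, and get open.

Now I run push with south, — result: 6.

Next I call move with south, — result: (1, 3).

I use sense with south, and observe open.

I call push with south, — result: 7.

I run move with south, and see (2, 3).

Using sense with south, : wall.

Using sense with east, and observe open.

Using push with east, — result: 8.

Invoking move with east, giving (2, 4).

I use sense with north, and observe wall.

Then sense with south, giving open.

Next I call push with south, and see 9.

I run move with south, and see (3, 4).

Then sense with south, and get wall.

I invoke pop, → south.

Then move with north, — result: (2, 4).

Invoking pop, and observe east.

Next I call move with west, and see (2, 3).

I call pop, yielding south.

Now I run move with north, : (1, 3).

Invoking pop(), yielding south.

I try move with north, giving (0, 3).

Using sense with east, which returns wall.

I run pop(), — result: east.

Now I run move with west, which returns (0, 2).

Next I call sense with west, which returns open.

I invoke push with west, and get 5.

I try move with west, yielding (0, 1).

Invoking sense with south, — result: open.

Calling push with south, → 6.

Calling move with south, → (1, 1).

Now I run sense with south, → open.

Next I call push with south, and observe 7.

I run move with south, and observe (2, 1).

I call sense with south, : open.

Next I call push with south, and observe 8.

I invoke move with south, and observe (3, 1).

Next I call sense with south, which returns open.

Next I call push with south, and get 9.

I try move with south, and get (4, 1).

I call sense with west, and get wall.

Calling pop, giving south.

I use move with north, → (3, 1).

Then sense with west, giving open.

Next I call push with west, and observe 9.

Now I run move with west, → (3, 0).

Invoking sense with north, and see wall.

Using pop, → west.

I invoke move with east, giving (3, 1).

I run pop(), → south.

Next I call move with north, which returns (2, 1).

Now I run pop, which returns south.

Invoking move with north, : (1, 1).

Invoking sense with west, yielding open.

Calling push with west, yielding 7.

I run move with west, and see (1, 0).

I invoke sense with north, — result: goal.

Calling move with north, — result: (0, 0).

Answer: (0, 0)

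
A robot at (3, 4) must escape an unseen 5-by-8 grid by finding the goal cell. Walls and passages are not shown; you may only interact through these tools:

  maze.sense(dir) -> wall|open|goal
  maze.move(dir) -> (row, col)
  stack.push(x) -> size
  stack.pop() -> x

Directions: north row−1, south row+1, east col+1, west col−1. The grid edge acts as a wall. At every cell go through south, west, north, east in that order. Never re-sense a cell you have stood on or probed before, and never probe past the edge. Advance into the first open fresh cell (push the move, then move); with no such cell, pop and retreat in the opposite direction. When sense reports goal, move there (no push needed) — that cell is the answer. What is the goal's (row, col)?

Now I run maze.sense with south, giving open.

Next I call stack.push with south, : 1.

Now I run maze.move with south, giving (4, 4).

Invoking maze.sense with west, yielding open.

Now I run stack.push with west, which returns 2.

I use maze.move with west, → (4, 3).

Invoking maze.sense with west, and see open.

Then stack.push with west, and get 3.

Calling maze.move with west, : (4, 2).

I run maze.sense with west, giving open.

Then stack.push with west, : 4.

Now I run maze.move with west, : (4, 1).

I call maze.sense with west, which returns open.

I call stack.push with west, and see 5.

I run maze.move with west, : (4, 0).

Now I run maze.sense with north, and get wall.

I run stack.pop, and see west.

Now I run maze.move with east, which returns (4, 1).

I invoke maze.sense with north, giving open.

Then stack.push with north, — result: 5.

I invoke maze.move with north, and observe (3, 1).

Now I run maze.sense with north, giving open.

Then stack.push with north, and see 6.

I invoke maze.move with north, — result: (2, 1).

Invoking maze.sense with west, and observe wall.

I invoke maze.sense with north, which returns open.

I run stack.push with north, giving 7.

Using maze.move with north, and observe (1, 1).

Invoking maze.sense with west, which returns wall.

Next I call maze.sense with north, — result: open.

Using stack.push with north, — result: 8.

Using maze.move with north, and observe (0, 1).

Now I run maze.sense with west, and see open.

I call stack.push with west, yielding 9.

I call maze.move with west, : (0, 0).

Invoking stack.pop, → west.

Using maze.move with east, giving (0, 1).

Next I call maze.sense with east, and see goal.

Then maze.move with east, — result: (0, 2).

Answer: (0, 2)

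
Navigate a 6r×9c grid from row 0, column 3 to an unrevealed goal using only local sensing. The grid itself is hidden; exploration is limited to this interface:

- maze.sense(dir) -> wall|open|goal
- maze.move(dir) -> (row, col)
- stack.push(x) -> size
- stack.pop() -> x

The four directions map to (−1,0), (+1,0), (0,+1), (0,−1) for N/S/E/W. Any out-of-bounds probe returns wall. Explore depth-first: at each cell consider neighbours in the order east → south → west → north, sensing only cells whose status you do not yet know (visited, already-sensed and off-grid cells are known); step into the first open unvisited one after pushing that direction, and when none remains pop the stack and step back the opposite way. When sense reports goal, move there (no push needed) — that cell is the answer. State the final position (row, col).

Next I call sense(dir: east), yielding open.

Using push(x: east), and see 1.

I call move(dir: east), and observe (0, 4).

I use sense(dir: east), which returns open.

I invoke push(x: east), yielding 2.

Now I run move(dir: east), and see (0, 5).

Invoking sense(dir: east), and get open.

I run push(x: east), and observe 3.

I use move(dir: east), — result: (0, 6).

I run sense(dir: east), and get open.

Now I run push(x: east), → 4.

Using move(dir: east), and see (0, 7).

Next I call sense(dir: east), → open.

Invoking push(x: east), and see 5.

I use move(dir: east), giving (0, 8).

Invoking sense(dir: south), and see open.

I use push(x: south), yielding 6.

I try move(dir: south), and observe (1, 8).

Next I call sense(dir: south), and observe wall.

Next I call sense(dir: west), → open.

Next I call push(x: west), and see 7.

Then move(dir: west), → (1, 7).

Using sense(dir: south), → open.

Invoking push(x: south), and observe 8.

Using move(dir: south), and get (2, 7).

Calling sense(dir: south), yielding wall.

Using sense(dir: west), : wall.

I use pop, : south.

Then move(dir: north), → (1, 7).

I run sense(dir: west), → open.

Using push(x: west), : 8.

I use move(dir: west), → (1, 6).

I call sense(dir: west), giving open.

Now I run push(x: west), giving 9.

I call move(dir: west), which returns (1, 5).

I invoke sense(dir: south), which returns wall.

Next I call sense(dir: west), and see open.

I run push(x: west), and see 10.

Next I call move(dir: west), → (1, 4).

I call sense(dir: south), and get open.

I run push(x: south), and get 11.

I invoke move(dir: south), and get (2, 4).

I run sense(dir: south), giving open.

I use push(x: south), yielding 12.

Invoking move(dir: south), giving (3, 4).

Now I run sense(dir: east), giving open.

I invoke push(x: east), → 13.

Using move(dir: east), : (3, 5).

Calling sense(dir: east), giving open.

I invoke push(x: east), — result: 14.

Invoking move(dir: east), — result: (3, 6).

I try sense(dir: south), and get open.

I try push(x: south), → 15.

Now I run move(dir: south), giving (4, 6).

I invoke sense(dir: east), giving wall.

I invoke sense(dir: south), which returns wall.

Then sense(dir: west), and get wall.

Now I run pop, yielding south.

Calling move(dir: north), yielding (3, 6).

Invoking pop, and get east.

Then move(dir: west), — result: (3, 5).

I try pop(), yielding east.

I run move(dir: west), and observe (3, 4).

Then sense(dir: south), and get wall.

I try sense(dir: west), and get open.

Next I call push(x: west), → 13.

I try move(dir: west), — result: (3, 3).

I call sense(dir: south), → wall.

Next I call sense(dir: west), yielding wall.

Calling sense(dir: north), → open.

Using push(x: north), — result: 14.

Now I run move(dir: north), and see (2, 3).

I run sense(dir: west), — result: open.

Calling push(x: west), — result: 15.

I call move(dir: west), → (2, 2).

I call sense(dir: west), giving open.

Now I run push(x: west), : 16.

I call move(dir: west), and observe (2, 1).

Using sense(dir: south), and get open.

Calling push(x: south), → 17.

Invoking move(dir: south), — result: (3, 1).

Then sense(dir: south), giving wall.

Then sense(dir: west), yielding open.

I call push(x: west), → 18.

Calling move(dir: west), which returns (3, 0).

Using sense(dir: south), and get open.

Then push(x: south), and get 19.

Using move(dir: south), and observe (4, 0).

I call sense(dir: south), and observe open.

I run push(x: south), : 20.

Now I run move(dir: south), and get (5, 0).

Then sense(dir: east), — result: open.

Then push(x: east), giving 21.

Using move(dir: east), → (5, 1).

Calling sense(dir: east), which returns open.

I try push(x: east), → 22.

I try move(dir: east), yielding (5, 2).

I call sense(dir: east), yielding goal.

Now I run move(dir: east), and get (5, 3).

Answer: (5, 3)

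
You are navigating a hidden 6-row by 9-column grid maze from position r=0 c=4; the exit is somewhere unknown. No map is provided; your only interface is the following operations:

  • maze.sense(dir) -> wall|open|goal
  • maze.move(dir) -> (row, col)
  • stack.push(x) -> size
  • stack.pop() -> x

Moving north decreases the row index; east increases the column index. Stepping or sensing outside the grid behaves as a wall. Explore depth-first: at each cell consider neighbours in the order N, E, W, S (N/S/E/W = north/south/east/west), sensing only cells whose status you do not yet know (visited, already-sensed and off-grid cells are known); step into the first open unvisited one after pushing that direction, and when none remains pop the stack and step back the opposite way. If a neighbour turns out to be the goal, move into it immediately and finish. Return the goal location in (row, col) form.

→ maze.sense(east)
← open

→ stack.push(east)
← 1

→ maze.move(east)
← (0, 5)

→ maze.sense(east)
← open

→ stack.push(east)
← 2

→ maze.move(east)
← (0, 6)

→ maze.sense(east)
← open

→ stack.push(east)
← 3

→ maze.move(east)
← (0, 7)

→ maze.sense(east)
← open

→ stack.push(east)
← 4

→ maze.move(east)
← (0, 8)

→ maze.sense(south)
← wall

→ stack.pop()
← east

→ maze.move(west)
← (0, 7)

→ maze.sense(south)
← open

→ stack.push(south)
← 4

→ maze.move(south)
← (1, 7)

→ maze.sense(west)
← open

→ stack.push(west)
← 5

→ maze.move(west)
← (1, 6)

→ maze.sense(west)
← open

→ stack.push(west)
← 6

→ maze.move(west)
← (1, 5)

→ maze.sense(west)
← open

→ stack.push(west)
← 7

→ maze.move(west)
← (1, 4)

→ maze.sense(west)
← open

→ stack.push(west)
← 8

→ maze.move(west)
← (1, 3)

→ maze.sense(north)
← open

→ stack.push(north)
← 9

→ maze.move(north)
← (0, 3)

→ maze.sense(west)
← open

→ stack.push(west)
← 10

→ maze.move(west)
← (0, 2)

→ maze.sense(west)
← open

→ stack.push(west)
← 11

→ maze.move(west)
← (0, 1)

→ maze.sense(west)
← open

→ stack.push(west)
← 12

→ maze.move(west)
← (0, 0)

→ maze.sense(south)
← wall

→ stack.pop()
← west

→ maze.move(east)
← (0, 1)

→ maze.sense(south)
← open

→ stack.push(south)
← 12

→ maze.move(south)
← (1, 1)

→ maze.sense(east)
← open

→ stack.push(east)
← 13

→ maze.move(east)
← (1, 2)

→ maze.sense(south)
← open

→ stack.push(south)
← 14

→ maze.move(south)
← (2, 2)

→ maze.sense(east)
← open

→ stack.push(east)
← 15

→ maze.move(east)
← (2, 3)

→ maze.sense(east)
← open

→ stack.push(east)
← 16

→ maze.move(east)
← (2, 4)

→ maze.sense(east)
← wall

→ maze.sense(south)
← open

→ stack.push(south)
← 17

→ maze.move(south)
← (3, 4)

→ maze.sense(east)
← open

→ stack.push(east)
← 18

→ maze.move(east)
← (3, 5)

→ maze.sense(east)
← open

→ stack.push(east)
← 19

→ maze.move(east)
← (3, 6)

→ maze.sense(north)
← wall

→ maze.sense(east)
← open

→ stack.push(east)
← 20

→ maze.move(east)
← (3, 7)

→ maze.sense(north)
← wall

→ maze.sense(east)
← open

→ stack.push(east)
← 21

→ maze.move(east)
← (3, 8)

→ maze.sense(north)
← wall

→ maze.sense(south)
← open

→ stack.push(south)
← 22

→ maze.move(south)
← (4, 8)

→ maze.sense(west)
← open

→ stack.push(west)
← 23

→ maze.move(west)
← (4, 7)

→ maze.sense(west)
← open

→ stack.push(west)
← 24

→ maze.move(west)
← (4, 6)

→ maze.sense(west)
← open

→ stack.push(west)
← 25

→ maze.move(west)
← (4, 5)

→ maze.sense(west)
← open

→ stack.push(west)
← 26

→ maze.move(west)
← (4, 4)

→ maze.sense(west)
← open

→ stack.push(west)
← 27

→ maze.move(west)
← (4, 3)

→ maze.sense(north)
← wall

→ maze.sense(west)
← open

→ stack.push(west)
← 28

→ maze.move(west)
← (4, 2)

→ maze.sense(north)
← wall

→ maze.sense(west)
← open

→ stack.push(west)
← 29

→ maze.move(west)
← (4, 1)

→ maze.sense(north)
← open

→ stack.push(north)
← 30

→ maze.move(north)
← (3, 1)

→ maze.sense(north)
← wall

→ maze.sense(west)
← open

→ stack.push(west)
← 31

→ maze.move(west)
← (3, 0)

→ maze.sense(north)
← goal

→ maze.move(north)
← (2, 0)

Answer: (2, 0)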